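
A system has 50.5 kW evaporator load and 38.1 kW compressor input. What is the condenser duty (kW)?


Q_cond = Q_evap + W
Q_cond = 50.5 + 38.1
Q_cond = 88.6 kW

88.6


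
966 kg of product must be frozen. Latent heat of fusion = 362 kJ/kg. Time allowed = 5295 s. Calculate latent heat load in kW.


Q_lat = m * h_fg / t
Q_lat = 966 * 362 / 5295
Q_lat = 66.04 kW

66.04


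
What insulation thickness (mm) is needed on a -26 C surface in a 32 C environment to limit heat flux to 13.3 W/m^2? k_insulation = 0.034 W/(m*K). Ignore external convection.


dT = 32 - (-26) = 58 K
thickness = k * dT / q_max * 1000
thickness = 0.034 * 58 / 13.3 * 1000
thickness = 148.3 mm

148.3


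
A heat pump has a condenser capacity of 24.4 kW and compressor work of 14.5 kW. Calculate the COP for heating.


COP_hp = Q_cond / W
COP_hp = 24.4 / 14.5
COP_hp = 1.683

1.683


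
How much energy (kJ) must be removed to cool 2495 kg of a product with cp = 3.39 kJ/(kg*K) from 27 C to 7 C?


dT = 27 - (7) = 20 K
Q = m * cp * dT = 2495 * 3.39 * 20
Q = 169161 kJ

169161


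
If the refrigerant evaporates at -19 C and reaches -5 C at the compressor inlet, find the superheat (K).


Superheat = T_suction - T_evap
Superheat = -5 - (-19)
Superheat = 14 K

14


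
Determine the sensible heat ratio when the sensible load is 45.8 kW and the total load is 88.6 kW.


SHR = Q_sensible / Q_total
SHR = 45.8 / 88.6
SHR = 0.517

0.517


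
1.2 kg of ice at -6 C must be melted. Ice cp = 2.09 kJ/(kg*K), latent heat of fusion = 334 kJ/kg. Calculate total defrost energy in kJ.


Sensible heat = cp * dT = 2.09 * 6 = 12.54 kJ/kg
Total per kg = 12.54 + 334 = 346.54 kJ/kg
Q = m * total = 1.2 * 346.54
Q = 415.8 kJ

415.8


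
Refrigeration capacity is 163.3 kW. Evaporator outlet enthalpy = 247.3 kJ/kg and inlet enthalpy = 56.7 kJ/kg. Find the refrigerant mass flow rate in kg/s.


dh = 247.3 - 56.7 = 190.6 kJ/kg
m_dot = Q / dh = 163.3 / 190.6 = 0.8568 kg/s

0.8568


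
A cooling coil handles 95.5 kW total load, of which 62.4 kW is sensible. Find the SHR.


SHR = Q_sensible / Q_total
SHR = 62.4 / 95.5
SHR = 0.653

0.653


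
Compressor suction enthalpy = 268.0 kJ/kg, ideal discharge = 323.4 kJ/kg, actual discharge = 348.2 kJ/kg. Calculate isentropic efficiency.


dh_ideal = 323.4 - 268.0 = 55.4 kJ/kg
dh_actual = 348.2 - 268.0 = 80.2 kJ/kg
eta_s = dh_ideal / dh_actual = 55.4 / 80.2
eta_s = 0.6908

0.6908


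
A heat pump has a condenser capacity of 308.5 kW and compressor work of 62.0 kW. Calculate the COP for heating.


COP_hp = Q_cond / W
COP_hp = 308.5 / 62.0
COP_hp = 4.976

4.976


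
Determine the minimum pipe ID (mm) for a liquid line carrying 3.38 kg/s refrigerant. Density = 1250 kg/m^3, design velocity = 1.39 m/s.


A = m_dot / (rho * v) = 3.38 / (1250 * 1.39) = 0.001945323741 m^2
d = sqrt(4*A/pi) * 1000
d = 49.8 mm

49.8


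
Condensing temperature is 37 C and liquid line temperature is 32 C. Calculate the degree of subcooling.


Subcooling = T_cond - T_liquid
Subcooling = 37 - 32
Subcooling = 5 K

5


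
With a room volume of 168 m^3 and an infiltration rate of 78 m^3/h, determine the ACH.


ACH = flow / volume
ACH = 78 / 168
ACH = 0.464

0.464


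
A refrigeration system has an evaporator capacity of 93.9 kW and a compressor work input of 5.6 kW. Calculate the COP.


COP = Q_evap / W
COP = 93.9 / 5.6
COP = 16.768

16.768


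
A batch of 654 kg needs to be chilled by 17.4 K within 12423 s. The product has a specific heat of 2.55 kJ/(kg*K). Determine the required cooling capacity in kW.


Q = m * cp * dT / t
Q = 654 * 2.55 * 17.4 / 12423
Q = 2.336 kW

2.336


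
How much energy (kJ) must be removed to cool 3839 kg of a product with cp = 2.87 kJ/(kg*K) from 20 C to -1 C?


dT = 20 - (-1) = 21 K
Q = m * cp * dT = 3839 * 2.87 * 21
Q = 231377 kJ

231377


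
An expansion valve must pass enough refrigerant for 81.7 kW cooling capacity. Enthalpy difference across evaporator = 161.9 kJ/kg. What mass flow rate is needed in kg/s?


m_dot = Q / dh
m_dot = 81.7 / 161.9
m_dot = 0.5046 kg/s

0.5046


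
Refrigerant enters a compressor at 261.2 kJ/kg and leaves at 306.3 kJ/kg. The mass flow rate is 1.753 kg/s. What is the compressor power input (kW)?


dh = 306.3 - 261.2 = 45.1 kJ/kg
W = m_dot * dh = 1.753 * 45.1 = 79.06 kW

79.06


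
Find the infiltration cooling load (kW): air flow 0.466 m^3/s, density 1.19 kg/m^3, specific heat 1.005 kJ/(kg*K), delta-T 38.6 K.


Q = V_dot * rho * cp * dT
Q = 0.466 * 1.19 * 1.005 * 38.6
Q = 21.512 kW

21.512


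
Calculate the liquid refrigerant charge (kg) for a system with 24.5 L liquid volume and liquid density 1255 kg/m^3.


Charge = V * rho / 1000
Charge = 24.5 * 1255 / 1000
Charge = 30.75 kg

30.75


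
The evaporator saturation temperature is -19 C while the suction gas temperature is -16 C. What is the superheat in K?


Superheat = T_suction - T_evap
Superheat = -16 - (-19)
Superheat = 3 K

3


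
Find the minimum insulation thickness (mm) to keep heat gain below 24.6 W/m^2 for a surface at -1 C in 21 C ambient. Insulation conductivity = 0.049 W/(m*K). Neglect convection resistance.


dT = 21 - (-1) = 22 K
thickness = k * dT / q_max * 1000
thickness = 0.049 * 22 / 24.6 * 1000
thickness = 43.8 mm

43.8


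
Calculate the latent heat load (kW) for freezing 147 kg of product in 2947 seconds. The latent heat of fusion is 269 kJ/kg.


Q_lat = m * h_fg / t
Q_lat = 147 * 269 / 2947
Q_lat = 13.42 kW

13.42


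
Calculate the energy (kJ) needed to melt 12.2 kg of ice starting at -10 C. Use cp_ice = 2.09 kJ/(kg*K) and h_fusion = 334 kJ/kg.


Sensible heat = cp * dT = 2.09 * 10 = 20.9 kJ/kg
Total per kg = 20.9 + 334 = 354.9 kJ/kg
Q = m * total = 12.2 * 354.9
Q = 4329.8 kJ

4329.8


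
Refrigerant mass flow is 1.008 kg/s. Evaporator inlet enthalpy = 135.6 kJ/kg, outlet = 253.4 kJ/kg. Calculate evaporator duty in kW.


dh = 253.4 - 135.6 = 117.8 kJ/kg
Q_evap = m_dot * dh = 1.008 * 117.8
Q_evap = 118.74 kW

118.74


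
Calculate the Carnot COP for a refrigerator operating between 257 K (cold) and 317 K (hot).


dT = 317 - 257 = 60 K
COP_carnot = T_cold / dT = 257 / 60
COP_carnot = 4.283

4.283


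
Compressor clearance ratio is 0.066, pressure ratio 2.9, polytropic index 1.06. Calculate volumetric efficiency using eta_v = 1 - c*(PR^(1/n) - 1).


PR^(1/n) = 2.9^(1/1.06) = 2.730389
eta_v = 1 - 0.066 * (2.730389 - 1)
eta_v = 0.8858

0.8858


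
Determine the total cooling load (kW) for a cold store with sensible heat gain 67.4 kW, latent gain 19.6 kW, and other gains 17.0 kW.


Q_total = Q_s + Q_l + Q_misc
Q_total = 67.4 + 19.6 + 17.0
Q_total = 104.0 kW

104.0


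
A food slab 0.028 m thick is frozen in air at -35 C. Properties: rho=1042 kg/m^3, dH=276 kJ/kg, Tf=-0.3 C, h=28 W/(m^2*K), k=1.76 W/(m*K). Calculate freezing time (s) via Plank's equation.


dT = -0.3 - (-35) = 34.7 K
term1 = a/(2h) = 0.028/(2*28) = 0.0005
term2 = a^2/(8k) = 0.028^2/(8*1.76) = 0.00005568181818
t = rho*dH*1000/dT * (term1 + term2)
t = 1042*276*1000/34.7 * (0.0005 + 0.00005568181818)
t = 4605 s

4605


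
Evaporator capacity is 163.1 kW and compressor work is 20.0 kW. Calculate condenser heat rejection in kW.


Q_cond = Q_evap + W
Q_cond = 163.1 + 20.0
Q_cond = 183.1 kW

183.1


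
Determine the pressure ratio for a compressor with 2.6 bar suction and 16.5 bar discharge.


PR = P_high / P_low
PR = 16.5 / 2.6
PR = 6.346

6.346


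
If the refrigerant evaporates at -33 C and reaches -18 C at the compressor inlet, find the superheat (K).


Superheat = T_suction - T_evap
Superheat = -18 - (-33)
Superheat = 15 K

15


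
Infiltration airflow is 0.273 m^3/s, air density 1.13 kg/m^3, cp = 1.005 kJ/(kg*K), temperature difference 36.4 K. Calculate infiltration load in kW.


Q = V_dot * rho * cp * dT
Q = 0.273 * 1.13 * 1.005 * 36.4
Q = 11.285 kW

11.285


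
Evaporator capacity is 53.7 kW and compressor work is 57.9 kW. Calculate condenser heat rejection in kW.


Q_cond = Q_evap + W
Q_cond = 53.7 + 57.9
Q_cond = 111.6 kW

111.6


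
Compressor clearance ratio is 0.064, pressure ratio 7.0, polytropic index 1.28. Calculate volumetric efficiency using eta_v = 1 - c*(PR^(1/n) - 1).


PR^(1/n) = 7.0^(1/1.28) = 4.5733332
eta_v = 1 - 0.064 * (4.5733332 - 1)
eta_v = 0.7713

0.7713


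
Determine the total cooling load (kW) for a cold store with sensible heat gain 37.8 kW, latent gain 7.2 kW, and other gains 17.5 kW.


Q_total = Q_s + Q_l + Q_misc
Q_total = 37.8 + 7.2 + 17.5
Q_total = 62.5 kW

62.5


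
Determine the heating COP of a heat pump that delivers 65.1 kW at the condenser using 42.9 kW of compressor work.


COP_hp = Q_cond / W
COP_hp = 65.1 / 42.9
COP_hp = 1.517

1.517


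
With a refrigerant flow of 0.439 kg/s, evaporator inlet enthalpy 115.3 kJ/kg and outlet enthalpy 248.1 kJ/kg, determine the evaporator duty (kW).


dh = 248.1 - 115.3 = 132.8 kJ/kg
Q_evap = m_dot * dh = 0.439 * 132.8
Q_evap = 58.3 kW

58.3


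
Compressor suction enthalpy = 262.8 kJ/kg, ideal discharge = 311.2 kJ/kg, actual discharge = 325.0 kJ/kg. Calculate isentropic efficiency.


dh_ideal = 311.2 - 262.8 = 48.4 kJ/kg
dh_actual = 325.0 - 262.8 = 62.2 kJ/kg
eta_s = dh_ideal / dh_actual = 48.4 / 62.2
eta_s = 0.7781

0.7781


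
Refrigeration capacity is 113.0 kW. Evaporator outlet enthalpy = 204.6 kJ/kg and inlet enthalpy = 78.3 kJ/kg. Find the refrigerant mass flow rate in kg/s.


dh = 204.6 - 78.3 = 126.3 kJ/kg
m_dot = Q / dh = 113.0 / 126.3 = 0.8947 kg/s

0.8947


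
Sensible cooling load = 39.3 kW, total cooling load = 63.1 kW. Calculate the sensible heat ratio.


SHR = Q_sensible / Q_total
SHR = 39.3 / 63.1
SHR = 0.623

0.623


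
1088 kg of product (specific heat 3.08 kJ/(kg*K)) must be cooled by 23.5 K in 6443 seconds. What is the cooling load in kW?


Q = m * cp * dT / t
Q = 1088 * 3.08 * 23.5 / 6443
Q = 12.222 kW

12.222


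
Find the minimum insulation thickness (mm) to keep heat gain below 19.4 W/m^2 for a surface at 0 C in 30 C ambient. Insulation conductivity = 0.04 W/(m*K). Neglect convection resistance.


dT = 30 - (0) = 30 K
thickness = k * dT / q_max * 1000
thickness = 0.04 * 30 / 19.4 * 1000
thickness = 61.9 mm

61.9


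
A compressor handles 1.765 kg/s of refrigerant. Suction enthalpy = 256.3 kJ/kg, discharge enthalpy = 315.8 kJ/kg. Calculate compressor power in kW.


dh = 315.8 - 256.3 = 59.5 kJ/kg
W = m_dot * dh = 1.765 * 59.5 = 105.02 kW

105.02


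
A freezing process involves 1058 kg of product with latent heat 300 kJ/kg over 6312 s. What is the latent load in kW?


Q_lat = m * h_fg / t
Q_lat = 1058 * 300 / 6312
Q_lat = 50.29 kW

50.29


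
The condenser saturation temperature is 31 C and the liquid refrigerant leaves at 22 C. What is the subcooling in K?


Subcooling = T_cond - T_liquid
Subcooling = 31 - 22
Subcooling = 9 K

9


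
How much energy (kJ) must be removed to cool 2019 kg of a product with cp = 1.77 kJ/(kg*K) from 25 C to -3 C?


dT = 25 - (-3) = 28 K
Q = m * cp * dT = 2019 * 1.77 * 28
Q = 100062 kJ

100062


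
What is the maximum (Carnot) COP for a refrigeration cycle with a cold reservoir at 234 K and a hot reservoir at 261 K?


dT = 261 - 234 = 27 K
COP_carnot = T_cold / dT = 234 / 27
COP_carnot = 8.667

8.667


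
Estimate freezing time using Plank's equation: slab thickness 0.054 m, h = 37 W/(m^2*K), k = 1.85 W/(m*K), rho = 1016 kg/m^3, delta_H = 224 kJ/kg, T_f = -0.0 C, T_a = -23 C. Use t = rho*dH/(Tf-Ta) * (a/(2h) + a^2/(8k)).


dT = -0.0 - (-23) = 23.0 K
term1 = a/(2h) = 0.054/(2*37) = 0.0007297297297
term2 = a^2/(8k) = 0.054^2/(8*1.85) = 0.000197027027
t = rho*dH*1000/dT * (term1 + term2)
t = 1016*224*1000/23.0 * (0.0007297297297 + 0.000197027027)
t = 9170 s

9170


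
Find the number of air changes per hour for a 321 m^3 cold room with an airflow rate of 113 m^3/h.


ACH = flow / volume
ACH = 113 / 321
ACH = 0.352

0.352


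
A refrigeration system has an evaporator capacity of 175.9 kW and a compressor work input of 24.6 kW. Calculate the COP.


COP = Q_evap / W
COP = 175.9 / 24.6
COP = 7.15

7.15


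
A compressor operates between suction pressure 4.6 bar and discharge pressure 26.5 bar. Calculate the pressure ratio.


PR = P_high / P_low
PR = 26.5 / 4.6
PR = 5.761

5.761


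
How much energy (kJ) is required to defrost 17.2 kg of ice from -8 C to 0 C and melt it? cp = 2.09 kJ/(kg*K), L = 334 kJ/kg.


Sensible heat = cp * dT = 2.09 * 8 = 16.72 kJ/kg
Total per kg = 16.72 + 334 = 350.72 kJ/kg
Q = m * total = 17.2 * 350.72
Q = 6032.4 kJ

6032.4


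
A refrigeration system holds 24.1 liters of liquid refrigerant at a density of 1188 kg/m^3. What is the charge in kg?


Charge = V * rho / 1000
Charge = 24.1 * 1188 / 1000
Charge = 28.63 kg

28.63


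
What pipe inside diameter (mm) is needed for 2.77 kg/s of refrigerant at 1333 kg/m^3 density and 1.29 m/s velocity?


A = m_dot / (rho * v) = 2.77 / (1333 * 1.29) = 0.001610867833 m^2
d = sqrt(4*A/pi) * 1000
d = 45.3 mm

45.3


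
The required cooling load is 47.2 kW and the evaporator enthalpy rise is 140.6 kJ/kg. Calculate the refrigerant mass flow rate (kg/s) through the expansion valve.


m_dot = Q / dh
m_dot = 47.2 / 140.6
m_dot = 0.3357 kg/s

0.3357


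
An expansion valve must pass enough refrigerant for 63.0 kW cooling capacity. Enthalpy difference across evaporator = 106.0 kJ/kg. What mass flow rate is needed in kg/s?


m_dot = Q / dh
m_dot = 63.0 / 106.0
m_dot = 0.5943 kg/s

0.5943


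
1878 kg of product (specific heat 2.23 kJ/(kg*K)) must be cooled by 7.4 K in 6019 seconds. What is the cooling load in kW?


Q = m * cp * dT / t
Q = 1878 * 2.23 * 7.4 / 6019
Q = 5.149 kW

5.149


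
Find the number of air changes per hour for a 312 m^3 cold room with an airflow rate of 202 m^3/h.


ACH = flow / volume
ACH = 202 / 312
ACH = 0.647

0.647


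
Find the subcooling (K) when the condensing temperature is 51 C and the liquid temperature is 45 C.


Subcooling = T_cond - T_liquid
Subcooling = 51 - 45
Subcooling = 6 K

6


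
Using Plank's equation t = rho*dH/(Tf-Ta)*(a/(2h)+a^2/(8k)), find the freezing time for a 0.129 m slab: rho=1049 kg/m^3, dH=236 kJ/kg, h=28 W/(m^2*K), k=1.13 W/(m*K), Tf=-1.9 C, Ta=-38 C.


dT = -1.9 - (-38) = 36.1 K
term1 = a/(2h) = 0.129/(2*28) = 0.002303571429
term2 = a^2/(8k) = 0.129^2/(8*1.13) = 0.001840818584
t = rho*dH*1000/dT * (term1 + term2)
t = 1049*236*1000/36.1 * (0.002303571429 + 0.001840818584)
t = 28421 s

28421


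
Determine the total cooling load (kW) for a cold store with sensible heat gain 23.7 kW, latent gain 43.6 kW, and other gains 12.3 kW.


Q_total = Q_s + Q_l + Q_misc
Q_total = 23.7 + 43.6 + 12.3
Q_total = 79.6 kW

79.6


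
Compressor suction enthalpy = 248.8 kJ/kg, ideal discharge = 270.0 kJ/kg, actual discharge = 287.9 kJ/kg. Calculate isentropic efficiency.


dh_ideal = 270.0 - 248.8 = 21.2 kJ/kg
dh_actual = 287.9 - 248.8 = 39.1 kJ/kg
eta_s = dh_ideal / dh_actual = 21.2 / 39.1
eta_s = 0.5422

0.5422


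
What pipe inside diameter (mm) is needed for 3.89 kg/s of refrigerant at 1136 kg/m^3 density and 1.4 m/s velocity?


A = m_dot / (rho * v) = 3.89 / (1136 * 1.4) = 0.002445925553 m^2
d = sqrt(4*A/pi) * 1000
d = 55.8 mm

55.8


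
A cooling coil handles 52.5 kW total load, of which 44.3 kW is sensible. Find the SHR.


SHR = Q_sensible / Q_total
SHR = 44.3 / 52.5
SHR = 0.844

0.844


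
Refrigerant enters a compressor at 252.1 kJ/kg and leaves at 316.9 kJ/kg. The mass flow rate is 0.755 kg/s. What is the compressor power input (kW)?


dh = 316.9 - 252.1 = 64.8 kJ/kg
W = m_dot * dh = 0.755 * 64.8 = 48.92 kW

48.92


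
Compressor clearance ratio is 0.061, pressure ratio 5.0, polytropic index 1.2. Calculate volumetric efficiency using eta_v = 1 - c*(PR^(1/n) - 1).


PR^(1/n) = 5.0^(1/1.2) = 3.82362246
eta_v = 1 - 0.061 * (3.82362246 - 1)
eta_v = 0.8278

0.8278


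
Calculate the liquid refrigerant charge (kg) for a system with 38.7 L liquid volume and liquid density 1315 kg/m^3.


Charge = V * rho / 1000
Charge = 38.7 * 1315 / 1000
Charge = 50.89 kg

50.89


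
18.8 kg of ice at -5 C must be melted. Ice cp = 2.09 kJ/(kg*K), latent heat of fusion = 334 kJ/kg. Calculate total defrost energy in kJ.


Sensible heat = cp * dT = 2.09 * 5 = 10.45 kJ/kg
Total per kg = 10.45 + 334 = 344.45 kJ/kg
Q = m * total = 18.8 * 344.45
Q = 6475.7 kJ

6475.7


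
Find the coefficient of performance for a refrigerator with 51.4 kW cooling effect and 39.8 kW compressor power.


COP = Q_evap / W
COP = 51.4 / 39.8
COP = 1.291

1.291


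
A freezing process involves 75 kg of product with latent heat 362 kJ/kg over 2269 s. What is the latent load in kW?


Q_lat = m * h_fg / t
Q_lat = 75 * 362 / 2269
Q_lat = 11.97 kW

11.97


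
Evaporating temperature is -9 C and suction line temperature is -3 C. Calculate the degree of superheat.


Superheat = T_suction - T_evap
Superheat = -3 - (-9)
Superheat = 6 K

6


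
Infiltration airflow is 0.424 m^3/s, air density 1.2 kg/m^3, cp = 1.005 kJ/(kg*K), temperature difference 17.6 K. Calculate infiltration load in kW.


Q = V_dot * rho * cp * dT
Q = 0.424 * 1.2 * 1.005 * 17.6
Q = 9.0 kW

9.0


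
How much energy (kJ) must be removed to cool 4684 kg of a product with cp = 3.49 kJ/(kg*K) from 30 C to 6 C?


dT = 30 - (6) = 24 K
Q = m * cp * dT = 4684 * 3.49 * 24
Q = 392332 kJ

392332


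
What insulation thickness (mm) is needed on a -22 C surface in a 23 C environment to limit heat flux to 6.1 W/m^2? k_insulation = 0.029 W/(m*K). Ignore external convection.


dT = 23 - (-22) = 45 K
thickness = k * dT / q_max * 1000
thickness = 0.029 * 45 / 6.1 * 1000
thickness = 213.9 mm

213.9


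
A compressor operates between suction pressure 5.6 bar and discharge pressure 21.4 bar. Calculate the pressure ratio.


PR = P_high / P_low
PR = 21.4 / 5.6
PR = 3.821

3.821


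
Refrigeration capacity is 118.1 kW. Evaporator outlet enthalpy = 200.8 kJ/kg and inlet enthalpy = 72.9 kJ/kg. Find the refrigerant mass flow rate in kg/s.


dh = 200.8 - 72.9 = 127.9 kJ/kg
m_dot = Q / dh = 118.1 / 127.9 = 0.9234 kg/s

0.9234


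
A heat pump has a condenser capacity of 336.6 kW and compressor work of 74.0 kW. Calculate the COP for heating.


COP_hp = Q_cond / W
COP_hp = 336.6 / 74.0
COP_hp = 4.549

4.549


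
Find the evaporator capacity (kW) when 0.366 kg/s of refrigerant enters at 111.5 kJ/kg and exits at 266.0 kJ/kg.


dh = 266.0 - 111.5 = 154.5 kJ/kg
Q_evap = m_dot * dh = 0.366 * 154.5
Q_evap = 56.55 kW

56.55


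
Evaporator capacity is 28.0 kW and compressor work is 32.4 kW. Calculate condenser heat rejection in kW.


Q_cond = Q_evap + W
Q_cond = 28.0 + 32.4
Q_cond = 60.4 kW

60.4


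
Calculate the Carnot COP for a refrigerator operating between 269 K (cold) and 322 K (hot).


dT = 322 - 269 = 53 K
COP_carnot = T_cold / dT = 269 / 53
COP_carnot = 5.075

5.075


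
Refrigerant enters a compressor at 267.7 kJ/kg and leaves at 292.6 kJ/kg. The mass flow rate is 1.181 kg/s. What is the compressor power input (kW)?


dh = 292.6 - 267.7 = 24.9 kJ/kg
W = m_dot * dh = 1.181 * 24.9 = 29.41 kW

29.41


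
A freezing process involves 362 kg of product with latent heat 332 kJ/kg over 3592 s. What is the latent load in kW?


Q_lat = m * h_fg / t
Q_lat = 362 * 332 / 3592
Q_lat = 33.46 kW

33.46


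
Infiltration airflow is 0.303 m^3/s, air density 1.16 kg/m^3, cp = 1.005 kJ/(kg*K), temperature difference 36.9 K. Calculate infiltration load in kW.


Q = V_dot * rho * cp * dT
Q = 0.303 * 1.16 * 1.005 * 36.9
Q = 13.034 kW

13.034


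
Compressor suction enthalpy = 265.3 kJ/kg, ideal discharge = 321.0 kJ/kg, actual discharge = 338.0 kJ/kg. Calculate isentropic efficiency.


dh_ideal = 321.0 - 265.3 = 55.7 kJ/kg
dh_actual = 338.0 - 265.3 = 72.7 kJ/kg
eta_s = dh_ideal / dh_actual = 55.7 / 72.7
eta_s = 0.7662

0.7662


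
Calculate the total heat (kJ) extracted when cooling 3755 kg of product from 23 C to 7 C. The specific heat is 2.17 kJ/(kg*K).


dT = 23 - (7) = 16 K
Q = m * cp * dT = 3755 * 2.17 * 16
Q = 130374 kJ

130374


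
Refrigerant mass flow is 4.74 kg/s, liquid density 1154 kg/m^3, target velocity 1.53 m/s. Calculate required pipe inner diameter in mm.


A = m_dot / (rho * v) = 4.74 / (1154 * 1.53) = 0.002684609372 m^2
d = sqrt(4*A/pi) * 1000
d = 58.5 mm

58.5


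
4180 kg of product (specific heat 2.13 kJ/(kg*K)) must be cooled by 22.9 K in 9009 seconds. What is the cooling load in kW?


Q = m * cp * dT / t
Q = 4180 * 2.13 * 22.9 / 9009
Q = 22.632 kW

22.632


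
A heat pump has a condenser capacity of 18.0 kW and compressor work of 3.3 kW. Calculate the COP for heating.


COP_hp = Q_cond / W
COP_hp = 18.0 / 3.3
COP_hp = 5.455

5.455


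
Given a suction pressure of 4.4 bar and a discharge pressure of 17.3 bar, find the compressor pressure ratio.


PR = P_high / P_low
PR = 17.3 / 4.4
PR = 3.932

3.932


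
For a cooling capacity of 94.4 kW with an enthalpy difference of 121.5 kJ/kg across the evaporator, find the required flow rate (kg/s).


m_dot = Q / dh
m_dot = 94.4 / 121.5
m_dot = 0.777 kg/s

0.777


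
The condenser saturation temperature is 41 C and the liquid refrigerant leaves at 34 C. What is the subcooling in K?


Subcooling = T_cond - T_liquid
Subcooling = 41 - 34
Subcooling = 7 K

7


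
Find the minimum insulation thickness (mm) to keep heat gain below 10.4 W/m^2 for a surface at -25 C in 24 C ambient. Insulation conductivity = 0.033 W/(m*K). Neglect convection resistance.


dT = 24 - (-25) = 49 K
thickness = k * dT / q_max * 1000
thickness = 0.033 * 49 / 10.4 * 1000
thickness = 155.5 mm

155.5


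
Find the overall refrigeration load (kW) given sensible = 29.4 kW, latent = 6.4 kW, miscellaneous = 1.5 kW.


Q_total = Q_s + Q_l + Q_misc
Q_total = 29.4 + 6.4 + 1.5
Q_total = 37.3 kW

37.3


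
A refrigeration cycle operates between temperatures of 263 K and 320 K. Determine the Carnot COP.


dT = 320 - 263 = 57 K
COP_carnot = T_cold / dT = 263 / 57
COP_carnot = 4.614

4.614


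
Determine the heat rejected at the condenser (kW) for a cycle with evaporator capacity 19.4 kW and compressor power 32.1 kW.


Q_cond = Q_evap + W
Q_cond = 19.4 + 32.1
Q_cond = 51.5 kW

51.5


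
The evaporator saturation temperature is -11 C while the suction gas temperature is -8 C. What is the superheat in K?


Superheat = T_suction - T_evap
Superheat = -8 - (-11)
Superheat = 3 K

3


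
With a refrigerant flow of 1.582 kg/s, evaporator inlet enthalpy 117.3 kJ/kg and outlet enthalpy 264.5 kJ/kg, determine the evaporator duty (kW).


dh = 264.5 - 117.3 = 147.2 kJ/kg
Q_evap = m_dot * dh = 1.582 * 147.2
Q_evap = 232.87 kW

232.87


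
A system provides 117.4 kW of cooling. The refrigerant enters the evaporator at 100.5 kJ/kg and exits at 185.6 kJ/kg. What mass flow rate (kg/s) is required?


dh = 185.6 - 100.5 = 85.1 kJ/kg
m_dot = Q / dh = 117.4 / 85.1 = 1.3796 kg/s

1.3796


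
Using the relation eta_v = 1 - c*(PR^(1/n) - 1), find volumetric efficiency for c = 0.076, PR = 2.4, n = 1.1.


PR^(1/n) = 2.4^(1/1.1) = 2.21639205
eta_v = 1 - 0.076 * (2.21639205 - 1)
eta_v = 0.9076

0.9076


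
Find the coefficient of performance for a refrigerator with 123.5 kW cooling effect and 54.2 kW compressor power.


COP = Q_evap / W
COP = 123.5 / 54.2
COP = 2.279

2.279


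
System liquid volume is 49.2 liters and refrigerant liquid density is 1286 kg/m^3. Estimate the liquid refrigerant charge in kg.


Charge = V * rho / 1000
Charge = 49.2 * 1286 / 1000
Charge = 63.27 kg

63.27


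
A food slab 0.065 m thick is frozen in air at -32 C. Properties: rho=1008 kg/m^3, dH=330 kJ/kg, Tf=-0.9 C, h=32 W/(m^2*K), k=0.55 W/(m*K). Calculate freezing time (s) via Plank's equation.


dT = -0.9 - (-32) = 31.1 K
term1 = a/(2h) = 0.065/(2*32) = 0.001015625
term2 = a^2/(8k) = 0.065^2/(8*0.55) = 0.0009602272727
t = rho*dH*1000/dT * (term1 + term2)
t = 1008*330*1000/31.1 * (0.001015625 + 0.0009602272727)
t = 21133 s

21133


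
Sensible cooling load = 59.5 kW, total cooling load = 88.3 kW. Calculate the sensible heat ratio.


SHR = Q_sensible / Q_total
SHR = 59.5 / 88.3
SHR = 0.674

0.674


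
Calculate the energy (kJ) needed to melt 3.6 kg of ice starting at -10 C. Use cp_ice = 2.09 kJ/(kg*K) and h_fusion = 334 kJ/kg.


Sensible heat = cp * dT = 2.09 * 10 = 20.9 kJ/kg
Total per kg = 20.9 + 334 = 354.9 kJ/kg
Q = m * total = 3.6 * 354.9
Q = 1277.6 kJ

1277.6


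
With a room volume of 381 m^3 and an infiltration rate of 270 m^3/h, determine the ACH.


ACH = flow / volume
ACH = 270 / 381
ACH = 0.709

0.709


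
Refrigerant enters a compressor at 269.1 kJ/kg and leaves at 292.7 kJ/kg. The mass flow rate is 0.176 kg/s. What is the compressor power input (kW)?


dh = 292.7 - 269.1 = 23.6 kJ/kg
W = m_dot * dh = 0.176 * 23.6 = 4.15 kW

4.15


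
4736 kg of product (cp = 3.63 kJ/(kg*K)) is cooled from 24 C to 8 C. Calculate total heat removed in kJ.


dT = 24 - (8) = 16 K
Q = m * cp * dT = 4736 * 3.63 * 16
Q = 275067 kJ

275067


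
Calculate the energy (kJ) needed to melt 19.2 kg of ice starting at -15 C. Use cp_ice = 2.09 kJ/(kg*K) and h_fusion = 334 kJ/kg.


Sensible heat = cp * dT = 2.09 * 15 = 31.35 kJ/kg
Total per kg = 31.35 + 334 = 365.35 kJ/kg
Q = m * total = 19.2 * 365.35
Q = 7014.7 kJ

7014.7


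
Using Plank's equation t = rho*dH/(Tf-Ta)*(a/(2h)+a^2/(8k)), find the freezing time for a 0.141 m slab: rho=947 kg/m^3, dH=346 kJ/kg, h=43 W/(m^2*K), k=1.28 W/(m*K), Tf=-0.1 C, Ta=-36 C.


dT = -0.1 - (-36) = 35.9 K
term1 = a/(2h) = 0.141/(2*43) = 0.001639534884
term2 = a^2/(8k) = 0.141^2/(8*1.28) = 0.001941503906
t = rho*dH*1000/dT * (term1 + term2)
t = 947*346*1000/35.9 * (0.001639534884 + 0.001941503906)
t = 32684 s

32684


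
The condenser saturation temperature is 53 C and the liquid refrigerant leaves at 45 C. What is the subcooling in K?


Subcooling = T_cond - T_liquid
Subcooling = 53 - 45
Subcooling = 8 K

8


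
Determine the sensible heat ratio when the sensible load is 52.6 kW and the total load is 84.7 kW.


SHR = Q_sensible / Q_total
SHR = 52.6 / 84.7
SHR = 0.621

0.621


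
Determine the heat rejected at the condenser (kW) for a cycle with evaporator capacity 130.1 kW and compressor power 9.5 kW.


Q_cond = Q_evap + W
Q_cond = 130.1 + 9.5
Q_cond = 139.6 kW

139.6


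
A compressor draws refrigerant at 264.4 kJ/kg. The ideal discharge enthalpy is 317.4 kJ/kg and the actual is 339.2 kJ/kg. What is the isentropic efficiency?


dh_ideal = 317.4 - 264.4 = 53.0 kJ/kg
dh_actual = 339.2 - 264.4 = 74.8 kJ/kg
eta_s = dh_ideal / dh_actual = 53.0 / 74.8
eta_s = 0.7086

0.7086


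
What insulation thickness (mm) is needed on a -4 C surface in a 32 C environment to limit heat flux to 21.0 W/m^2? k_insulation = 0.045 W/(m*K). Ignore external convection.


dT = 32 - (-4) = 36 K
thickness = k * dT / q_max * 1000
thickness = 0.045 * 36 / 21.0 * 1000
thickness = 77.1 mm

77.1


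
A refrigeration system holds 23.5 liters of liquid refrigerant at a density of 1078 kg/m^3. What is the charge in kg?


Charge = V * rho / 1000
Charge = 23.5 * 1078 / 1000
Charge = 25.33 kg

25.33


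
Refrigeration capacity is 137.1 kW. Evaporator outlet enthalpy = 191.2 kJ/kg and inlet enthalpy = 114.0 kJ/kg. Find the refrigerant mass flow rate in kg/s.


dh = 191.2 - 114.0 = 77.2 kJ/kg
m_dot = Q / dh = 137.1 / 77.2 = 1.7759 kg/s

1.7759


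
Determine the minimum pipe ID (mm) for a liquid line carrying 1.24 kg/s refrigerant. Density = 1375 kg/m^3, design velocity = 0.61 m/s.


A = m_dot / (rho * v) = 1.24 / (1375 * 0.61) = 0.001478390462 m^2
d = sqrt(4*A/pi) * 1000
d = 43.4 mm

43.4


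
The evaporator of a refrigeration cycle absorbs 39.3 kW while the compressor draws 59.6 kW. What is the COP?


COP = Q_evap / W
COP = 39.3 / 59.6
COP = 0.659

0.659


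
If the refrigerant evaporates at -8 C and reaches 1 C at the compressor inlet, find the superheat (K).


Superheat = T_suction - T_evap
Superheat = 1 - (-8)
Superheat = 9 K

9


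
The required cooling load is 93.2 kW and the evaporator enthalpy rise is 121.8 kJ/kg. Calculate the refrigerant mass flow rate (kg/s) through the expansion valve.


m_dot = Q / dh
m_dot = 93.2 / 121.8
m_dot = 0.7652 kg/s

0.7652


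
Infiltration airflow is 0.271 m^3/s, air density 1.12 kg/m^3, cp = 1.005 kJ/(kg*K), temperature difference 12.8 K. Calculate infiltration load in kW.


Q = V_dot * rho * cp * dT
Q = 0.271 * 1.12 * 1.005 * 12.8
Q = 3.904 kW

3.904


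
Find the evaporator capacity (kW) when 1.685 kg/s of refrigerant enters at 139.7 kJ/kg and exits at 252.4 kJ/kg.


dh = 252.4 - 139.7 = 112.7 kJ/kg
Q_evap = m_dot * dh = 1.685 * 112.7
Q_evap = 189.9 kW

189.9


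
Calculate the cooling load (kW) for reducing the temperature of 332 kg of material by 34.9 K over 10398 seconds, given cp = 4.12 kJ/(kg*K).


Q = m * cp * dT / t
Q = 332 * 4.12 * 34.9 / 10398
Q = 4.591 kW

4.591


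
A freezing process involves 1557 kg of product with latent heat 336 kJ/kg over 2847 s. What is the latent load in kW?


Q_lat = m * h_fg / t
Q_lat = 1557 * 336 / 2847
Q_lat = 183.76 kW

183.76


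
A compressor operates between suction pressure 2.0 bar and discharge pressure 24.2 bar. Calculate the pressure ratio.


PR = P_high / P_low
PR = 24.2 / 2.0
PR = 12.1

12.1


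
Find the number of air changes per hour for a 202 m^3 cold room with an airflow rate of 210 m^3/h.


ACH = flow / volume
ACH = 210 / 202
ACH = 1.04

1.04


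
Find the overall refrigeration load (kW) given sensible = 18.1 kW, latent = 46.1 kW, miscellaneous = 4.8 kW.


Q_total = Q_s + Q_l + Q_misc
Q_total = 18.1 + 46.1 + 4.8
Q_total = 69.0 kW

69.0


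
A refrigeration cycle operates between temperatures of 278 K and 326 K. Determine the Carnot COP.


dT = 326 - 278 = 48 K
COP_carnot = T_cold / dT = 278 / 48
COP_carnot = 5.792

5.792


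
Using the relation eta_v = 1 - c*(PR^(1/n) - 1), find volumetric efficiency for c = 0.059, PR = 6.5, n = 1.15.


PR^(1/n) = 6.5^(1/1.15) = 5.0919154
eta_v = 1 - 0.059 * (5.0919154 - 1)
eta_v = 0.7586

0.7586


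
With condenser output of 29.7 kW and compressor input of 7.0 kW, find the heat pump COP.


COP_hp = Q_cond / W
COP_hp = 29.7 / 7.0
COP_hp = 4.243

4.243


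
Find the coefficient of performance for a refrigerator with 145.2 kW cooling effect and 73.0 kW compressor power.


COP = Q_evap / W
COP = 145.2 / 73.0
COP = 1.989

1.989


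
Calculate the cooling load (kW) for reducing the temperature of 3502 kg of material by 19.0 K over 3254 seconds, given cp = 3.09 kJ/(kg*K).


Q = m * cp * dT / t
Q = 3502 * 3.09 * 19.0 / 3254
Q = 63.185 kW

63.185


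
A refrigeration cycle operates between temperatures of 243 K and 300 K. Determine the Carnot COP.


dT = 300 - 243 = 57 K
COP_carnot = T_cold / dT = 243 / 57
COP_carnot = 4.263

4.263


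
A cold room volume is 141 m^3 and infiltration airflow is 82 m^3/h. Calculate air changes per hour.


ACH = flow / volume
ACH = 82 / 141
ACH = 0.582

0.582


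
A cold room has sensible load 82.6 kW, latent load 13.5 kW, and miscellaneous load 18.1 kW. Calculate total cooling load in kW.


Q_total = Q_s + Q_l + Q_misc
Q_total = 82.6 + 13.5 + 18.1
Q_total = 114.2 kW

114.2


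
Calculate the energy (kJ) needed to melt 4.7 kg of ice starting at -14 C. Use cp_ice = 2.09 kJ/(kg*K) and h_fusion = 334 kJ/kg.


Sensible heat = cp * dT = 2.09 * 14 = 29.26 kJ/kg
Total per kg = 29.26 + 334 = 363.26 kJ/kg
Q = m * total = 4.7 * 363.26
Q = 1707.3 kJ

1707.3


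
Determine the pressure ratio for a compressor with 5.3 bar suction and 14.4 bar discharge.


PR = P_high / P_low
PR = 14.4 / 5.3
PR = 2.717

2.717


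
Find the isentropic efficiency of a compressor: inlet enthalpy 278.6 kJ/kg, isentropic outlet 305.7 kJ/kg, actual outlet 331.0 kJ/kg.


dh_ideal = 305.7 - 278.6 = 27.1 kJ/kg
dh_actual = 331.0 - 278.6 = 52.4 kJ/kg
eta_s = dh_ideal / dh_actual = 27.1 / 52.4
eta_s = 0.5172

0.5172


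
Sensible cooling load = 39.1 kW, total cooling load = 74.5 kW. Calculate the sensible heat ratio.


SHR = Q_sensible / Q_total
SHR = 39.1 / 74.5
SHR = 0.525

0.525


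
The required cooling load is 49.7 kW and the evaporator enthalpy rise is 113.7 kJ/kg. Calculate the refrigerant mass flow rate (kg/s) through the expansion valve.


m_dot = Q / dh
m_dot = 49.7 / 113.7
m_dot = 0.4371 kg/s

0.4371


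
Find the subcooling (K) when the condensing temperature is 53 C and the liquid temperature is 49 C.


Subcooling = T_cond - T_liquid
Subcooling = 53 - 49
Subcooling = 4 K

4


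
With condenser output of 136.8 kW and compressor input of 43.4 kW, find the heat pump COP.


COP_hp = Q_cond / W
COP_hp = 136.8 / 43.4
COP_hp = 3.152

3.152


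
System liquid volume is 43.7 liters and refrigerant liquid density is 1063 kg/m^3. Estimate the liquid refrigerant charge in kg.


Charge = V * rho / 1000
Charge = 43.7 * 1063 / 1000
Charge = 46.45 kg

46.45


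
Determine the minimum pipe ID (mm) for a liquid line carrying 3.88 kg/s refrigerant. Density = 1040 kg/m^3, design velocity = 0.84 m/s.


A = m_dot / (rho * v) = 3.88 / (1040 * 0.84) = 0.004441391941 m^2
d = sqrt(4*A/pi) * 1000
d = 75.2 mm

75.2


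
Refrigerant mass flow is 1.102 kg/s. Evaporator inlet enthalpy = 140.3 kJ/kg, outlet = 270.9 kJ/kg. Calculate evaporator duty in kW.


dh = 270.9 - 140.3 = 130.6 kJ/kg
Q_evap = m_dot * dh = 1.102 * 130.6
Q_evap = 143.92 kW

143.92


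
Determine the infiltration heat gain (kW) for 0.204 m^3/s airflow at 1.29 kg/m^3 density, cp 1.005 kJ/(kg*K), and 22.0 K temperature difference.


Q = V_dot * rho * cp * dT
Q = 0.204 * 1.29 * 1.005 * 22.0
Q = 5.818 kW

5.818


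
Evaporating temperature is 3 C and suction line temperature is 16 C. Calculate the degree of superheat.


Superheat = T_suction - T_evap
Superheat = 16 - (3)
Superheat = 13 K

13


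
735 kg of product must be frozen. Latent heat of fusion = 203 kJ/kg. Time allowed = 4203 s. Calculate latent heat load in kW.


Q_lat = m * h_fg / t
Q_lat = 735 * 203 / 4203
Q_lat = 35.5 kW

35.5


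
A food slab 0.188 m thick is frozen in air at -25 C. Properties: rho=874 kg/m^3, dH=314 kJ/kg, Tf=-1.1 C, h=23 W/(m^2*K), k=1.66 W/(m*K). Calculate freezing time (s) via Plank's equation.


dT = -1.1 - (-25) = 23.9 K
term1 = a/(2h) = 0.188/(2*23) = 0.004086956522
term2 = a^2/(8k) = 0.188^2/(8*1.66) = 0.002661445783
t = rho*dH*1000/dT * (term1 + term2)
t = 874*314*1000/23.9 * (0.004086956522 + 0.002661445783)
t = 77490 s

77490


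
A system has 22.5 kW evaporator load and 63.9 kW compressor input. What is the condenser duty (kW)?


Q_cond = Q_evap + W
Q_cond = 22.5 + 63.9
Q_cond = 86.4 kW

86.4


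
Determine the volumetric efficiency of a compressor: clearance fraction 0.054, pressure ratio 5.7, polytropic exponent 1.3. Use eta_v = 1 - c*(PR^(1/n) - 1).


PR^(1/n) = 5.7^(1/1.3) = 3.8145402
eta_v = 1 - 0.054 * (3.8145402 - 1)
eta_v = 0.848

0.848


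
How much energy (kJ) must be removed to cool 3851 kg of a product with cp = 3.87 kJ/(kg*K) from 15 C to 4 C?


dT = 15 - (4) = 11 K
Q = m * cp * dT = 3851 * 3.87 * 11
Q = 163937 kJ

163937


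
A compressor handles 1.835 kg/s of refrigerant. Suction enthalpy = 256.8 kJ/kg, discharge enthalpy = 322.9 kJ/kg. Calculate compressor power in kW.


dh = 322.9 - 256.8 = 66.1 kJ/kg
W = m_dot * dh = 1.835 * 66.1 = 121.29 kW

121.29


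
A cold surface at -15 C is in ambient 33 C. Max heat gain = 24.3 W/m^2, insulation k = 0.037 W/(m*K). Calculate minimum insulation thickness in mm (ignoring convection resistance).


dT = 33 - (-15) = 48 K
thickness = k * dT / q_max * 1000
thickness = 0.037 * 48 / 24.3 * 1000
thickness = 73.1 mm

73.1


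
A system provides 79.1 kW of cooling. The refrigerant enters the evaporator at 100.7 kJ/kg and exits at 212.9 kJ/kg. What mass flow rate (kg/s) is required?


dh = 212.9 - 100.7 = 112.2 kJ/kg
m_dot = Q / dh = 79.1 / 112.2 = 0.705 kg/s

0.705


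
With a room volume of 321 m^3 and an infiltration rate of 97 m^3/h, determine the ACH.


ACH = flow / volume
ACH = 97 / 321
ACH = 0.302

0.302


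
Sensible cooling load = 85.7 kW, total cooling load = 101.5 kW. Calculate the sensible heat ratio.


SHR = Q_sensible / Q_total
SHR = 85.7 / 101.5
SHR = 0.844

0.844


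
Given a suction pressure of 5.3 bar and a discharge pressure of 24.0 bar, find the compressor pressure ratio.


PR = P_high / P_low
PR = 24.0 / 5.3
PR = 4.528

4.528


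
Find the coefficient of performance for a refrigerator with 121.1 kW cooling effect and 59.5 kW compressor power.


COP = Q_evap / W
COP = 121.1 / 59.5
COP = 2.035

2.035


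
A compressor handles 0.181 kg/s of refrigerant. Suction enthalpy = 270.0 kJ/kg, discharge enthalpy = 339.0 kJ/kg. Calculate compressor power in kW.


dh = 339.0 - 270.0 = 69.0 kJ/kg
W = m_dot * dh = 0.181 * 69.0 = 12.49 kW

12.49


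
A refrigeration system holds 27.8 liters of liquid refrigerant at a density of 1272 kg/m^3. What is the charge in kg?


Charge = V * rho / 1000
Charge = 27.8 * 1272 / 1000
Charge = 35.36 kg

35.36


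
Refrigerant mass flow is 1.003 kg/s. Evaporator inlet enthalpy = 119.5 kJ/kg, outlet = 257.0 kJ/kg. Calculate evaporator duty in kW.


dh = 257.0 - 119.5 = 137.5 kJ/kg
Q_evap = m_dot * dh = 1.003 * 137.5
Q_evap = 137.91 kW

137.91


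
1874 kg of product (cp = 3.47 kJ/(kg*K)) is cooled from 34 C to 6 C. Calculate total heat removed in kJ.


dT = 34 - (6) = 28 K
Q = m * cp * dT = 1874 * 3.47 * 28
Q = 182078 kJ

182078


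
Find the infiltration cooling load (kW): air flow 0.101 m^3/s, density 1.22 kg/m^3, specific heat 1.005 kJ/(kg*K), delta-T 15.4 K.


Q = V_dot * rho * cp * dT
Q = 0.101 * 1.22 * 1.005 * 15.4
Q = 1.907 kW

1.907


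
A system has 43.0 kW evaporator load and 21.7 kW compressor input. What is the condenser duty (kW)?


Q_cond = Q_evap + W
Q_cond = 43.0 + 21.7
Q_cond = 64.7 kW

64.7


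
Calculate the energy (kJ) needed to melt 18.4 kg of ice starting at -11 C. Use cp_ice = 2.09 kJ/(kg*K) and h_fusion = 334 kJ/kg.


Sensible heat = cp * dT = 2.09 * 11 = 22.99 kJ/kg
Total per kg = 22.99 + 334 = 356.99 kJ/kg
Q = m * total = 18.4 * 356.99
Q = 6568.6 kJ

6568.6


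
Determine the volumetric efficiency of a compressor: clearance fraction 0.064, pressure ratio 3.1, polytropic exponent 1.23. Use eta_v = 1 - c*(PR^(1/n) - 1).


PR^(1/n) = 3.1^(1/1.23) = 2.50888672
eta_v = 1 - 0.064 * (2.50888672 - 1)
eta_v = 0.9034

0.9034


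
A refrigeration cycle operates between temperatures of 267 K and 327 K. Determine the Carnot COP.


dT = 327 - 267 = 60 K
COP_carnot = T_cold / dT = 267 / 60
COP_carnot = 4.45

4.45


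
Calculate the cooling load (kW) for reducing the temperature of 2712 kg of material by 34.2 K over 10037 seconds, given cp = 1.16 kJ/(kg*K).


Q = m * cp * dT / t
Q = 2712 * 1.16 * 34.2 / 10037
Q = 10.719 kW

10.719


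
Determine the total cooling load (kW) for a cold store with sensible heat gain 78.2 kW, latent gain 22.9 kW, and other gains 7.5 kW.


Q_total = Q_s + Q_l + Q_misc
Q_total = 78.2 + 22.9 + 7.5
Q_total = 108.6 kW

108.6


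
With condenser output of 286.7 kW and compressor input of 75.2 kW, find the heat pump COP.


COP_hp = Q_cond / W
COP_hp = 286.7 / 75.2
COP_hp = 3.813

3.813


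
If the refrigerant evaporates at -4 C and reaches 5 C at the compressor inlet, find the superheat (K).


Superheat = T_suction - T_evap
Superheat = 5 - (-4)
Superheat = 9 K

9
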